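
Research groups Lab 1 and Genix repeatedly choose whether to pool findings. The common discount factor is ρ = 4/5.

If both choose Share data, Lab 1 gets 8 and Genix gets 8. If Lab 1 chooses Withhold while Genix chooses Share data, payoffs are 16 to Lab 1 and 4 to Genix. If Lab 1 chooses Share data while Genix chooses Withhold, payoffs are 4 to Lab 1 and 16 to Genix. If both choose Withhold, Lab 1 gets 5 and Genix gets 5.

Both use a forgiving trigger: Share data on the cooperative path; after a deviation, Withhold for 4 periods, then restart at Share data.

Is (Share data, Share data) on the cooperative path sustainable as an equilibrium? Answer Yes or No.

A one-shot deviation gives 16 now, then 5 for 4 periods, then back to 8.
Gain from deviating: (16−8) today; loss: (8−5) in each of the next 4 periods.
No-deviation condition: (8−5)(ρ+…+ρ^4) ≥ 16−8, i.e. ρ+…+ρ^4 ≥ 8/3.
At ρ = 4/5: ρ+…+ρ^4 = 2.3616 < 2.6667.
So cooperation is not sustainable.

No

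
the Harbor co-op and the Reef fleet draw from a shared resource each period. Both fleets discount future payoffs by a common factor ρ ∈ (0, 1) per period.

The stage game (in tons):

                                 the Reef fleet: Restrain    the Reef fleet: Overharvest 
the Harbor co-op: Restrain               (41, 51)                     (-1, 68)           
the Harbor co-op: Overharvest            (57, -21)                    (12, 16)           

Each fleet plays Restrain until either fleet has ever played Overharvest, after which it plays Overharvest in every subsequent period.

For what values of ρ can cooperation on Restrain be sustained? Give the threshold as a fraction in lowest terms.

the Harbor co-op's threshold: (57−41)/(57−12) = 16/45.
the Reef fleet's threshold: (68−51)/(68−16) = 17/52.
16/45 > 17/52, so the Harbor co-op binds and ρ* = 16/45.

16/45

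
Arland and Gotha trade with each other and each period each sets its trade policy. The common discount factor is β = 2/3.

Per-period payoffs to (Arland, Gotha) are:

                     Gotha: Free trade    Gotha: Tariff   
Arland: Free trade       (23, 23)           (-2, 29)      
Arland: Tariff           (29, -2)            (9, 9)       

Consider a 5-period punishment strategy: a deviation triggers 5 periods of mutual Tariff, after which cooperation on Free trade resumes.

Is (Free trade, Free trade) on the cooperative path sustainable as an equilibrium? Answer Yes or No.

Yes

Comparing payoff streams over the 6 periods until play realigns: cooperate → 23(1+β+…+β^5); deviate → 29 + 9(β+…+β^5).
Cooperation is sustained iff (23−9)(β+…+β^5) ≥ 29−23.
β+…+β^5 = 2/3·(1−(2/3)^5)/(1−2/3) = 1.7366, and (29−23)/(23−9) = 0.4286.
1.7366 ≥ 0.4286, so cooperation is sustainable.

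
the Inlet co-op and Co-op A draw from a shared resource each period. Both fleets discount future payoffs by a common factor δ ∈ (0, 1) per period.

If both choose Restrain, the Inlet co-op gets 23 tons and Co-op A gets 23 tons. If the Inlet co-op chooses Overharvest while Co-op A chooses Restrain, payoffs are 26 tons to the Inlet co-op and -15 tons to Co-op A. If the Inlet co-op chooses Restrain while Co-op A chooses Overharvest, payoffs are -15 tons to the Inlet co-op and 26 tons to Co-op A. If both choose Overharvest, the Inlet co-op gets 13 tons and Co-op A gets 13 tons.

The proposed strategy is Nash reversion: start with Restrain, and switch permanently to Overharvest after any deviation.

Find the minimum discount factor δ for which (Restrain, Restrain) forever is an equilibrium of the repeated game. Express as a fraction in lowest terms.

3/13

23/(1−δ) ≥ 26 + 13δ/(1−δ)
23 ≥ 26 − 13δ
δ ≥ 3/13.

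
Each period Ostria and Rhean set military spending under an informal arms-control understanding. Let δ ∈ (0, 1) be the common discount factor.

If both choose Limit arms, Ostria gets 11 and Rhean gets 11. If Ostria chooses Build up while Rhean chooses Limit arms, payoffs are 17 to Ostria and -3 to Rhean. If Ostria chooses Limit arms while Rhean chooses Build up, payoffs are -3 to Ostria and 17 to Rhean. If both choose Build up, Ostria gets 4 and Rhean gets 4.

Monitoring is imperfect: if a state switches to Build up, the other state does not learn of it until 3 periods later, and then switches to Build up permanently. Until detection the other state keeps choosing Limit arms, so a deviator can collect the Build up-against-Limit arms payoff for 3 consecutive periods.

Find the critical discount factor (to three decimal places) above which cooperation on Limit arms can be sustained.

0.773

Deviating for the 3 undetected periods gains 17−11 = 6 per period over cooperation, then loses 11−4 = 7 per period forever once punishment starts.
Gain: 6(1 + δ + … + δ^2); loss: 7·δ^3/(1−δ).
No profitable deviation ⇔ 6(1−δ^3) ≤ 7·δ^3, i.e. δ^3 ≥ 6/(6+7) = 6/13.
Hence δ ≥ (6/13)^(1/3) ≈ 0.773.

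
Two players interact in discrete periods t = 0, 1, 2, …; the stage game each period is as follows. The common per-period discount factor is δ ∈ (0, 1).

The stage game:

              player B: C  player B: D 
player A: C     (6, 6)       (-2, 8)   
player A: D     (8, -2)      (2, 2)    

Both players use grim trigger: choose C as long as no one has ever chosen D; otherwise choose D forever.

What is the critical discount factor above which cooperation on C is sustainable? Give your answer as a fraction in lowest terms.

6/(1−δ) ≥ 8 + 2δ/(1−δ)
6 ≥ 8 − 6δ
δ ≥ 2/6 = 1/3.

1/3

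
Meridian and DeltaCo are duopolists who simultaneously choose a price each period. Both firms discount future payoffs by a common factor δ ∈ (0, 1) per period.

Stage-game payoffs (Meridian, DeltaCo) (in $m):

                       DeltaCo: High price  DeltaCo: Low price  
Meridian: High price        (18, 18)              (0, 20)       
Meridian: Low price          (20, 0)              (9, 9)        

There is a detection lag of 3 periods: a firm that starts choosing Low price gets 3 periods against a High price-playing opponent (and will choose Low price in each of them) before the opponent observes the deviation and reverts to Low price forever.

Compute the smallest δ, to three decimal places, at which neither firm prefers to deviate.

Deviating for the 3 undetected periods gains 20−18 = 2 per period over cooperation, then loses 18−9 = 9 per period forever once punishment starts.
Gain: 2(1 + δ + … + δ^2); loss: 9·δ^3/(1−δ).
No profitable deviation ⇔ 2(1−δ^3) ≤ 9·δ^3, i.e. δ^3 ≥ 2/(2+9) = 2/11.
Hence δ ≥ (2/11)^(1/3) ≈ 0.567.

0.567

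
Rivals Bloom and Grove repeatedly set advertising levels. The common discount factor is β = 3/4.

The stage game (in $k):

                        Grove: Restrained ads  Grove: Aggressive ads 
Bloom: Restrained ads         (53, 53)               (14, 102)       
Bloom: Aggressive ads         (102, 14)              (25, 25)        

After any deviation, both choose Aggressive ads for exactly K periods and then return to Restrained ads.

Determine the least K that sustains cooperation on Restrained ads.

Need Σ_{k=1}^{K} β^k ≥ (102−53)/(53−25) = 1.7500 at β = 3/4.
At K = 3 the sum is 1.7344 < 1.7500; at K = 4 it is 2.0508 ≥ 1.7500.
So the minimum punishment length is K = 4.

4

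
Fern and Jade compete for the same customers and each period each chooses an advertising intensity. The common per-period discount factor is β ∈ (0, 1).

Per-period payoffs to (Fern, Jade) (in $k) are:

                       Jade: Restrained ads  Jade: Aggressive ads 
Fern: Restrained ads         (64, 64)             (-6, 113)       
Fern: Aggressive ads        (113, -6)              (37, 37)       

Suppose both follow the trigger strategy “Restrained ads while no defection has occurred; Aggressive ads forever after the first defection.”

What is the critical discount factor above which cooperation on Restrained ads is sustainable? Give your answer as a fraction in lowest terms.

One-period gain from deviating is 113 − 64 = 49. The loss is 64 − 37 = 27 in every subsequent period, with present value 27·β/(1−β).
Deviation is unprofitable when 27·β/(1−β) ≥ 49, i.e. β/(1−β) ≥ 49/27.
Equivalently β ≥ 49/(49+27) = 49/76.

49/76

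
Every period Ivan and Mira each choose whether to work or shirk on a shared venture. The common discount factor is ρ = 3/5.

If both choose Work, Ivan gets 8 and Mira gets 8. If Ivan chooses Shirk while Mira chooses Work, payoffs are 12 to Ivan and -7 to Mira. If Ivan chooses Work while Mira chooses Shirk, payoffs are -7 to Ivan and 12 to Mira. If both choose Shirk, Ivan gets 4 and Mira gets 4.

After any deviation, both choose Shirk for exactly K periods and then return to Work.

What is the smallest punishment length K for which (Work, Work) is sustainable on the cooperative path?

3

No profitable deviation requires (8−4)(ρ+…+ρ^K) ≥ 12−8, i.e. ρ+…+ρ^K ≥ 1 ≈ 1.0000.
With ρ = 3/5, the partial sums are K=1: 0.6000, K=2: 0.9600, K=3: 1.1760.
K = 3 is the first length at which the sum reaches 1.0000.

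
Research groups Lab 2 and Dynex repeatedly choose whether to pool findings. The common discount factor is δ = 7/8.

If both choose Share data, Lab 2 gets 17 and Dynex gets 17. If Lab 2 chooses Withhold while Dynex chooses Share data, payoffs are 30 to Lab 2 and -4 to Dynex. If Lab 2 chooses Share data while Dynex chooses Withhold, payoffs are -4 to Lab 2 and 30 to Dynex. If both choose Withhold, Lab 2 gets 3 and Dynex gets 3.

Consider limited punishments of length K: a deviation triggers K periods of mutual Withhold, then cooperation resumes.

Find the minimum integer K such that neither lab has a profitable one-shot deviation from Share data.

No profitable deviation requires (17−3)(δ+…+δ^K) ≥ 30−17, i.e. δ+…+δ^K ≥ 13/14 ≈ 0.9286.
With δ = 7/8, the partial sums are K=1: 0.8750, K=2: 1.6406.
K = 2 is the first length at which the sum reaches 0.9286.

2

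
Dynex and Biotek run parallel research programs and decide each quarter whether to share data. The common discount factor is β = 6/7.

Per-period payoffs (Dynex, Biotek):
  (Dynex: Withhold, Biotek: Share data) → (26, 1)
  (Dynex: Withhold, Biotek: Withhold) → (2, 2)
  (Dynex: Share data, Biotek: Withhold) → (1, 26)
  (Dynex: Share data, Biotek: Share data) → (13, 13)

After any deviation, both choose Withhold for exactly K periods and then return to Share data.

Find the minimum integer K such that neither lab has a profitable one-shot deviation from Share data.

2

No profitable deviation requires (13−2)(β+…+β^K) ≥ 26−13, i.e. β+…+β^K ≥ 13/11 ≈ 1.1818.
With β = 6/7, the partial sums are K=1: 0.8571, K=2: 1.5918.
K = 2 is the first length at which the sum reaches 1.1818.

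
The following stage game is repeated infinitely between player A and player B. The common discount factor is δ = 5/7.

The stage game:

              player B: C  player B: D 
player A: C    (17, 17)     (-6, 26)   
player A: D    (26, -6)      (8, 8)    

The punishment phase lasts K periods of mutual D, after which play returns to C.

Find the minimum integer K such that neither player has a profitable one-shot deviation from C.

2

Need Σ_{k=1}^{K} δ^k ≥ (26−17)/(17−8) = 1.0000 at δ = 5/7.
At K = 1 the sum is 0.7143 < 1.0000; at K = 2 it is 1.2245 ≥ 1.0000.
So the minimum punishment length is K = 2.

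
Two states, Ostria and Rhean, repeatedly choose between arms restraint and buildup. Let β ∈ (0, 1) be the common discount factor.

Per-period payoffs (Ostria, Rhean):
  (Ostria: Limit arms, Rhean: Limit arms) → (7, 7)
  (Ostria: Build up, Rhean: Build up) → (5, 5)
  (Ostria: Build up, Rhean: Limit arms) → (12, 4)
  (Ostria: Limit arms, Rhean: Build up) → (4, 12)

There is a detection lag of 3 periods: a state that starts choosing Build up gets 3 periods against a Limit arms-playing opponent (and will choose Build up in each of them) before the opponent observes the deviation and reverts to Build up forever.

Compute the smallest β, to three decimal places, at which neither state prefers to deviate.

The best deviation is to choose Build up for all 3 undetected periods, earning 12 each, then 5 forever once detected.
Deviation value: 12(1−β^3)/(1−β) + 5β^3/(1−β); cooperation value: 7/(1−β).
IC: 7 ≥ 12(1−β^3) + 5β^3 = 12 − 7β^3.
So β^3 ≥ 5/7, giving β ≥ (5/7)^(1/3) ≈ 0.894.

0.894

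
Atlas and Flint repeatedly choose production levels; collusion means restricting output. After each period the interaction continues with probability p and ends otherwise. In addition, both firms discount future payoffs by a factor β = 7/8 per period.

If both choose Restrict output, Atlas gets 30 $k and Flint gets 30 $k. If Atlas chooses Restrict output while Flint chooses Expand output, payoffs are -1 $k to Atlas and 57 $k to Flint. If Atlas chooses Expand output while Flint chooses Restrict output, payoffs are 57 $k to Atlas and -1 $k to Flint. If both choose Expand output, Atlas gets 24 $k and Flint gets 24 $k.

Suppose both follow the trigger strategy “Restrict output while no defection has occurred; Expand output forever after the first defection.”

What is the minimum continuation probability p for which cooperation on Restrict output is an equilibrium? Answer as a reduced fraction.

Expected continuation weight on next period's payoff is β·p = 7/8·p, which plays the role of the discount factor.
Cooperation requires 7/8·p ≥ (57−30)/(57−24) = 9/11, hence p ≥ 72/77.

72/77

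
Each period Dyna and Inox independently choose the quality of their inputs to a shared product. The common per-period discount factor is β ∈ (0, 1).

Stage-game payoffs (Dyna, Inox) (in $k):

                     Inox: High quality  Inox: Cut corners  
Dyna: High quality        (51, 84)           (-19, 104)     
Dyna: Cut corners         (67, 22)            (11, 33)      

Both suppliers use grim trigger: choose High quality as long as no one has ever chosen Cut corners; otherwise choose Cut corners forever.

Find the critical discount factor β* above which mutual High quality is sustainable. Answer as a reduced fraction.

2/7

For Dyna: deviation gain 67−51 = 16, per-period punishment loss 51−11 = 40. IC gives β ≥ 16/56 = 2/7.
For Inox: gain 20, loss 51 per period, so β ≥ 20/71.
The tighter constraint is Dyna's, so cooperation needs β ≥ 2/7.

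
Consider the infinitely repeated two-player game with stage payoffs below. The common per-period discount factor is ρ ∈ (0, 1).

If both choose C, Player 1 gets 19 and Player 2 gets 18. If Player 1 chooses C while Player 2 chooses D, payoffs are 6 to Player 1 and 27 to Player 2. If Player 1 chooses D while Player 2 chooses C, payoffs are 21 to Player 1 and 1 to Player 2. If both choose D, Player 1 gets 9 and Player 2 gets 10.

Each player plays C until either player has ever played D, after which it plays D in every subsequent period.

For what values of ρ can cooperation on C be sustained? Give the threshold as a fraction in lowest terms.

For Player 1: deviation gain 21−19 = 2, per-period punishment loss 19−9 = 10. IC gives ρ ≥ 2/12 = 1/6.
For Player 2: gain 9, loss 8 per period, so ρ ≥ 9/17.
The tighter constraint is Player 2's, so cooperation needs ρ ≥ 9/17.

9/17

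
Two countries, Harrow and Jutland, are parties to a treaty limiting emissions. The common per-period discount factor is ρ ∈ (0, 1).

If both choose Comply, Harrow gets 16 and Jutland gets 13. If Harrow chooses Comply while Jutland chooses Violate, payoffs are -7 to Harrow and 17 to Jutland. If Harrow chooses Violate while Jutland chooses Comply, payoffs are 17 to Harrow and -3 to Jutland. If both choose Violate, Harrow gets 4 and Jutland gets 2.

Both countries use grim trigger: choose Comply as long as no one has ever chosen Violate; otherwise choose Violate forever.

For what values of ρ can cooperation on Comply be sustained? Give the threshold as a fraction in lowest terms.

Harrow's threshold: (17−16)/(17−4) = 1/13.
Jutland's threshold: (17−13)/(17−2) = 4/15.
1/13 < 4/15, so Jutland binds and ρ* = 4/15.

4/15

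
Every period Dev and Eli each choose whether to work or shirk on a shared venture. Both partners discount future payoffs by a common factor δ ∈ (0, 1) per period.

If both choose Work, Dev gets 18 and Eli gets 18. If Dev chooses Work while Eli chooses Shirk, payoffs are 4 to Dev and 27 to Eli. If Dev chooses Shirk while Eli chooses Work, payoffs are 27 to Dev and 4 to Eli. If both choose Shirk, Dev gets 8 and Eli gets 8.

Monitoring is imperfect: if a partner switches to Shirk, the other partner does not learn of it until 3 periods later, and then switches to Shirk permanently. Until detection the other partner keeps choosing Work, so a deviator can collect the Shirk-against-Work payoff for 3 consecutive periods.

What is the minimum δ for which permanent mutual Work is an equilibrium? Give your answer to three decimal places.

The best deviation is to choose Shirk for all 3 undetected periods, earning 27 each, then 8 forever once detected.
Deviation value: 27(1−δ^3)/(1−δ) + 8δ^3/(1−δ); cooperation value: 18/(1−δ).
IC: 18 ≥ 27(1−δ^3) + 8δ^3 = 27 − 19δ^3.
So δ^3 ≥ 9/19, giving δ ≥ (9/19)^(1/3) ≈ 0.780.

0.780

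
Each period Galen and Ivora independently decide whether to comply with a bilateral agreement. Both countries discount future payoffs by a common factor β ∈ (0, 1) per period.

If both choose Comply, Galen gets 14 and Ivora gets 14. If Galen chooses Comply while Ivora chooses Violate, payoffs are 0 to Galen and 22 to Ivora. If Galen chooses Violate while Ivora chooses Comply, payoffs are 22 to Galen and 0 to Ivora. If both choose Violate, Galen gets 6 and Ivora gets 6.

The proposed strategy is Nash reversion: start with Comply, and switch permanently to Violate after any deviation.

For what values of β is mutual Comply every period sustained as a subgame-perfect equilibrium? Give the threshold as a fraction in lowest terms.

Under grim trigger the critical discount factor is (T−C)/(T−P) with T = 22, C = 14, P = 6.
β* = (22−14)/(22−6) = 8/16 = 1/2.

1/2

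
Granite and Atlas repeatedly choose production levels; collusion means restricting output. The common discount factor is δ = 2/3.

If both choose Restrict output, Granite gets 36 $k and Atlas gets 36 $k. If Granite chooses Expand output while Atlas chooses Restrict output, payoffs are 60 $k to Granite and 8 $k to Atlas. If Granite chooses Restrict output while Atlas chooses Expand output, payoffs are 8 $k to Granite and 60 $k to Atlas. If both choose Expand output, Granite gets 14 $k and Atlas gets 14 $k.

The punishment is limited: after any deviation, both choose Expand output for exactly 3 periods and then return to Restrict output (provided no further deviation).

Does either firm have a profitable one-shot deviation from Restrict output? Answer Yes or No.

No

IC: δ+…+δ^3 ≥ (60−36)/(36−14) = 12/11.
At δ = 2/3: partial sum = 1.4074 ≥ 1.0909. Cooperation sustainable.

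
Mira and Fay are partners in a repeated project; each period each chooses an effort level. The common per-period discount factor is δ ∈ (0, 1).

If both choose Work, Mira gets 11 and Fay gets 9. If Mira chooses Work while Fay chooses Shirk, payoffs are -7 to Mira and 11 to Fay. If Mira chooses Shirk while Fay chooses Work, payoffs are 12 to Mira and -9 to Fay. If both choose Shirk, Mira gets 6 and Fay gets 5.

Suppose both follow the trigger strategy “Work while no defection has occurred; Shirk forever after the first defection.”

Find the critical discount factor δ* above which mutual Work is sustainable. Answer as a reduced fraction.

1/3

Mira's threshold: (12−11)/(12−6) = 1/6.
Fay's threshold: (11−9)/(11−5) = 1/3.
1/6 < 1/3, so Fay binds and δ* = 1/3.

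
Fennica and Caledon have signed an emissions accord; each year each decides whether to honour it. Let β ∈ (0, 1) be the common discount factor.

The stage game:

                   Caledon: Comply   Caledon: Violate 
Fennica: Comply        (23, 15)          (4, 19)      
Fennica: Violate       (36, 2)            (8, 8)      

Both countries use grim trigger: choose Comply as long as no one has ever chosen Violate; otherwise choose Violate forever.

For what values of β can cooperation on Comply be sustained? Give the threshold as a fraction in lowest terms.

Fennica's threshold: (36−23)/(36−8) = 13/28.
Caledon's threshold: (19−15)/(19−8) = 4/11.
13/28 > 4/11, so Fennica binds and β* = 13/28.

13/28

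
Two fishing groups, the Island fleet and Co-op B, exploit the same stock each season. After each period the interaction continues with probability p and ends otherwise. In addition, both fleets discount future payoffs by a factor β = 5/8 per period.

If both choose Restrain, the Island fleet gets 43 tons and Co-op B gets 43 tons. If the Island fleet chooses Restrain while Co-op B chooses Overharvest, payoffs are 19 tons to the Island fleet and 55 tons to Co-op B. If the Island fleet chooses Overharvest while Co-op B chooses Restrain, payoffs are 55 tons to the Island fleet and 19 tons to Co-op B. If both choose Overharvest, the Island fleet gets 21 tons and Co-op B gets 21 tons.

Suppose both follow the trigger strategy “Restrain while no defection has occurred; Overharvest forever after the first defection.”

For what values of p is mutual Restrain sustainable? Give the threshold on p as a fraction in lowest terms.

48/85

With continuation probability p and discount β, the effective per-period discount factor is βp.
Grim-trigger IC: βp ≥ (55−43)/(55−21) = 6/17.
So p ≥ (6/17)/(5/8) = 48/85.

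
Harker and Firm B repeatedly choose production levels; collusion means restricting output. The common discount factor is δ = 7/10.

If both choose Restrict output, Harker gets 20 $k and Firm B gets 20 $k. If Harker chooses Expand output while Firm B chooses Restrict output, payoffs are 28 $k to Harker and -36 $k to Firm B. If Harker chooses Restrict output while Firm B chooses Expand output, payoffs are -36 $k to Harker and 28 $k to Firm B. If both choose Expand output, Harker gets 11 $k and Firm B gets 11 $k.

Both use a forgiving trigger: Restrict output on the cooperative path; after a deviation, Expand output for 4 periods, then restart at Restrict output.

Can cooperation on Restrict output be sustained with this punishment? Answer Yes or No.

IC: δ+…+δ^4 ≥ (28−20)/(20−11) = 8/9.
At δ = 7/10: partial sum = 1.7731 ≥ 0.8889. Cooperation sustainable.

Yes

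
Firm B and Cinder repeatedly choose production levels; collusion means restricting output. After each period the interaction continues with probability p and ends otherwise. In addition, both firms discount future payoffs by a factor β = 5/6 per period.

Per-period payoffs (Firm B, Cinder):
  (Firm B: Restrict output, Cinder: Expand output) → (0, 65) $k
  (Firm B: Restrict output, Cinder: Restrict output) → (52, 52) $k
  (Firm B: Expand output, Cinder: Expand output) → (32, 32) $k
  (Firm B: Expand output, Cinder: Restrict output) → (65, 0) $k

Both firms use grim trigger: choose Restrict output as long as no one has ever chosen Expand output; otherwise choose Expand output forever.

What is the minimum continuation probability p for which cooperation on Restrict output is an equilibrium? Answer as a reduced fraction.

26/55

With continuation probability p and discount β, the effective per-period discount factor is βp.
Grim-trigger IC: βp ≥ (65−52)/(65−32) = 13/33.
So p ≥ (13/33)/(5/6) = 26/55.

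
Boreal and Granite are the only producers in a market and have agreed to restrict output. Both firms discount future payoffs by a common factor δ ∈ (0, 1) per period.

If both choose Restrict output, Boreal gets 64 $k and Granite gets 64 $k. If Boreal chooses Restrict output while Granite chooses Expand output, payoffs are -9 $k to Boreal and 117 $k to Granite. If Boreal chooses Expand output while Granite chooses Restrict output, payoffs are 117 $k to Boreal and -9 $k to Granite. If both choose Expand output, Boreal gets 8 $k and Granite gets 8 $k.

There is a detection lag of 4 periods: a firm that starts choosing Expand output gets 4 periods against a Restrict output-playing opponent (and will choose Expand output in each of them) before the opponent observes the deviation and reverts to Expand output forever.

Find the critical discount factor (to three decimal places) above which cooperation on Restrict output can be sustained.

0.835

A deviator earns 117 for 4 periods, then 8 forever; cooperating earns 64 forever. Multiplying the IC by (1−δ):
64 ≥ 117(1−δ^4) + 8δ^4, so 109·δ^4 ≥ 53 and δ^4 ≥ 53/109.
δ ≥ (53/109)^(1/4) ≈ 0.835.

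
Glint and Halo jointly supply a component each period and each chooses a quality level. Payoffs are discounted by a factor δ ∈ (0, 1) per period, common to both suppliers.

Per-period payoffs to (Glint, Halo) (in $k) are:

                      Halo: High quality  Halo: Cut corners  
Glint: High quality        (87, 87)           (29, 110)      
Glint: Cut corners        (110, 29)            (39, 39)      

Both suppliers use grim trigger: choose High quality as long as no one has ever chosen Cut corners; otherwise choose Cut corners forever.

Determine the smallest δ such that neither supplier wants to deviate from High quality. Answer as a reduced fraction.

One-period gain from deviating is 110 − 87 = 23. The loss is 87 − 39 = 48 in every subsequent period, with present value 48·δ/(1−δ).
Deviation is unprofitable when 48·δ/(1−δ) ≥ 23, i.e. δ/(1−δ) ≥ 23/48.
Equivalently δ ≥ 23/(23+48) = 23/71.

23/71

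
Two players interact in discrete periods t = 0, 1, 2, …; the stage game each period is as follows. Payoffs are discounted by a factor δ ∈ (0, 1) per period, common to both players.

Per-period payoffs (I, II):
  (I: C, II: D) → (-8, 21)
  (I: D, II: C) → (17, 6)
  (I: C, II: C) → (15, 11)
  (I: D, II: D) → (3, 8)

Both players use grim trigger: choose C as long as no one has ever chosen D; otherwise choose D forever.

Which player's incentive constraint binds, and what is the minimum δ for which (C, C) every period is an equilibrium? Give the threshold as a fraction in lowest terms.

I's threshold: (17−15)/(17−3) = 1/7.
II's threshold: (21−11)/(21−8) = 10/13.
1/7 < 10/13, so II binds and δ* = 10/13.

II; δ ≥ 10/13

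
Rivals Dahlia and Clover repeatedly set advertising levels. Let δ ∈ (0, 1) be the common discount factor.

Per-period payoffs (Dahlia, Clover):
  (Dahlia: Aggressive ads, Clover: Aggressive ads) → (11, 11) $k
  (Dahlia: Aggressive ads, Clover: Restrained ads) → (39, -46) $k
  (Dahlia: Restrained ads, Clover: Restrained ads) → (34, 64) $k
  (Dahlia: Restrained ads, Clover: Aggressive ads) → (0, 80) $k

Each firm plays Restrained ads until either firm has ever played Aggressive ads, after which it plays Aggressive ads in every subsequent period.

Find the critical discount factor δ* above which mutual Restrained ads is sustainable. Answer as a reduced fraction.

16/69

Dahlia's threshold: (39−34)/(39−11) = 5/28.
Clover's threshold: (80−64)/(80−11) = 16/69.
5/28 < 16/69, so Clover binds and δ* = 16/69.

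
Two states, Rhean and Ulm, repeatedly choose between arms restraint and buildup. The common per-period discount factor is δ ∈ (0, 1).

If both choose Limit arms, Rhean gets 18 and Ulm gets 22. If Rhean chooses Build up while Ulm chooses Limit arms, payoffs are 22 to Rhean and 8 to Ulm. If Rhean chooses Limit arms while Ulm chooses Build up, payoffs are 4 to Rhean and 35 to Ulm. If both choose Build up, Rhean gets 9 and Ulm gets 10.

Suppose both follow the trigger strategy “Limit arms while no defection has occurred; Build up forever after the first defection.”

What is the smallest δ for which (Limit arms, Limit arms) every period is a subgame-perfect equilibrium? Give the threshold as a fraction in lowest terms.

13/25

Rhean's threshold: (22−18)/(22−9) = 4/13.
Ulm's threshold: (35−22)/(35−10) = 13/25.
4/13 < 13/25, so Ulm binds and δ* = 13/25.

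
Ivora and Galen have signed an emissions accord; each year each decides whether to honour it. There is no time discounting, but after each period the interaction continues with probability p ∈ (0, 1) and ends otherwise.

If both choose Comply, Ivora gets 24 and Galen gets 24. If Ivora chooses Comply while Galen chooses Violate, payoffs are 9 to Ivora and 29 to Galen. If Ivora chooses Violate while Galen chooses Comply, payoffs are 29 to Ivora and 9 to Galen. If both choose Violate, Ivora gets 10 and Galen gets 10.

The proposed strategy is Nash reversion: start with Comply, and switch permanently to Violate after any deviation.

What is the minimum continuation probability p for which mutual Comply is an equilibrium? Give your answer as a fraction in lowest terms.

With no time discounting, the continuation probability p plays the role of the discount factor.
Grim-trigger IC: 24/(1−p) ≥ 29 + 10p/(1−p) ⇒ p ≥ (29−24)/(29−10) = 5/19.

5/19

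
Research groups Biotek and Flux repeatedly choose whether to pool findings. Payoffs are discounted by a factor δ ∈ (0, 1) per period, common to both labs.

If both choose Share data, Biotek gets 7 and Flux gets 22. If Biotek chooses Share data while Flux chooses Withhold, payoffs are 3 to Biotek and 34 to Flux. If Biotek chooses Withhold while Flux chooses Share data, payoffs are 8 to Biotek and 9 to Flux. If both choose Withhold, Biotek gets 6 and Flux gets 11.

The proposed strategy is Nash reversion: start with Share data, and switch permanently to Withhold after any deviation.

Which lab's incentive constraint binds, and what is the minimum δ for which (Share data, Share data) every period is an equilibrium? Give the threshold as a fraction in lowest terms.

For Biotek: deviation gain 8−7 = 1, per-period punishment loss 7−6 = 1. IC gives δ ≥ 1/2.
For Flux: gain 12, loss 11 per period, so δ ≥ 12/23.
The tighter constraint is Flux's, so cooperation needs δ ≥ 12/23.

Flux; δ ≥ 12/23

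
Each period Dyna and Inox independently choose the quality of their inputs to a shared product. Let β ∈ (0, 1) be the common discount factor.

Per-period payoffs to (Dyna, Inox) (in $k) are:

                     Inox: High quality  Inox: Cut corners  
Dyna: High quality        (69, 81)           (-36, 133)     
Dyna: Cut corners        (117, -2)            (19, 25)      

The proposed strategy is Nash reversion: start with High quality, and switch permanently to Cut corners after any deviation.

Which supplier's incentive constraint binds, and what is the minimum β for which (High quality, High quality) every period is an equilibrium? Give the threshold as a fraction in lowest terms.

Dyna; β ≥ 24/49

Dyna: cooperation gives 69 each period; deviation gives 117 once then 19 forever.
  69/(1−β) ≥ 117 + 19β/(1−β) ⇒ β ≥ 48/98 = 24/49.
Inox: cooperation gives 81 each period; deviation gives 133 once then 25 forever.
  β ≥ 52/108 = 13/27.
Both must hold, so the binding constraint is Dyna's: β ≥ 24/49.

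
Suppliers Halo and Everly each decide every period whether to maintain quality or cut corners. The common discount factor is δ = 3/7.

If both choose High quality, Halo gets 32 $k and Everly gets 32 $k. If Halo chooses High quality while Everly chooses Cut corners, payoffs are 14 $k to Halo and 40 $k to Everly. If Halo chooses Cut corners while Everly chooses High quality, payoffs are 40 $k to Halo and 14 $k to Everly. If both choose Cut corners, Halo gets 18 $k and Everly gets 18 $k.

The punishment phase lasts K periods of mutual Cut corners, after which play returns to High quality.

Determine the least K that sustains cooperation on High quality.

IC: δ(1−δ^K)/(1−δ) ≥ (40−32)/(32−18) = 4/7.
With δ = 3/7: need 1 − δ^K ≥ 4/7·(1−3/7)/(3/7), i.e. δ^K ≤ 0.2381.
Since (3/7)^1 = 0.4286 and (3/7)^2 = 0.1837, the smallest such K is 2.

2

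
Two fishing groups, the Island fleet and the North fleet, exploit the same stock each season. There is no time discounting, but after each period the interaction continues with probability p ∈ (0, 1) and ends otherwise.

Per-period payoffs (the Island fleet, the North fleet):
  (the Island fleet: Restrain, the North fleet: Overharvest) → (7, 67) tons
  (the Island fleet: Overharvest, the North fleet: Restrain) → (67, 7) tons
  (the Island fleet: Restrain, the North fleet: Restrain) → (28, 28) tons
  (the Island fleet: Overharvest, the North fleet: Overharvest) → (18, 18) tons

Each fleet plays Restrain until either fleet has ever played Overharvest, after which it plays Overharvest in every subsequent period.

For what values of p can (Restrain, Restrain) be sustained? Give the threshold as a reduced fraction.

39/49

With no time discounting, the continuation probability p plays the role of the discount factor.
Grim-trigger IC: 28/(1−p) ≥ 67 + 18p/(1−p) ⇒ p ≥ (67−28)/(67−18) = 39/49.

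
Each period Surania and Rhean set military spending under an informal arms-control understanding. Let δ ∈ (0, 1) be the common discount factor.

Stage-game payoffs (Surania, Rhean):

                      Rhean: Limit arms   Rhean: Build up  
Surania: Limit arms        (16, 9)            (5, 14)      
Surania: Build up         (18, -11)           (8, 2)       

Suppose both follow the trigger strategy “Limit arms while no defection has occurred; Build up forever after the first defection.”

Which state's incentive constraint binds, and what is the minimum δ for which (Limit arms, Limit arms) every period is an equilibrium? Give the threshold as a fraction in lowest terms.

For Surania: deviation gain 18−16 = 2, per-period punishment loss 16−8 = 8. IC gives δ ≥ 2/10 = 1/5.
For Rhean: gain 5, loss 7 per period, so δ ≥ 5/12.
The tighter constraint is Rhean's, so cooperation needs δ ≥ 5/12.

Rhean; δ ≥ 5/12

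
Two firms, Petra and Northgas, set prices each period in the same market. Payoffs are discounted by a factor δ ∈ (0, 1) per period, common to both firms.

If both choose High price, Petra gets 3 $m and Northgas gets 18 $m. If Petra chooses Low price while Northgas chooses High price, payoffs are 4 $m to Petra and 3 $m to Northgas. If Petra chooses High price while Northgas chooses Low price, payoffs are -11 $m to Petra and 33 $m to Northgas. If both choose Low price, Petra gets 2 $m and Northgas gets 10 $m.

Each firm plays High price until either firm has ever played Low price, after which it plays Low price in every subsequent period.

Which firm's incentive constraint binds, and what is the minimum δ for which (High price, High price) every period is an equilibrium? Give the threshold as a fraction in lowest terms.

Petra's threshold: (4−3)/(4−2) = 1/2.
Northgas's threshold: (33−18)/(33−10) = 15/23.
1/2 < 15/23, so Northgas binds and δ* = 15/23.

Northgas; δ ≥ 15/23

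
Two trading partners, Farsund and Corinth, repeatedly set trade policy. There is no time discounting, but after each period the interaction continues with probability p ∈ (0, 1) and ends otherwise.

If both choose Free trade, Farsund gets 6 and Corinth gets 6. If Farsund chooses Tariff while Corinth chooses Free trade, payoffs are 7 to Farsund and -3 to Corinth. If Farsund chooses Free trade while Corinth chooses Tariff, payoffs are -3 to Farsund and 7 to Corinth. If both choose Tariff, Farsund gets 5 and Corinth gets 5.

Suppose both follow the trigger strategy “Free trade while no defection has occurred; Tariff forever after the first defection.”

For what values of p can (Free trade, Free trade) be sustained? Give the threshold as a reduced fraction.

1/2

With no time discounting, the continuation probability p plays the role of the discount factor.
Grim-trigger IC: 6/(1−p) ≥ 7 + 5p/(1−p) ⇒ p ≥ (7−6)/(7−5) = 1/2.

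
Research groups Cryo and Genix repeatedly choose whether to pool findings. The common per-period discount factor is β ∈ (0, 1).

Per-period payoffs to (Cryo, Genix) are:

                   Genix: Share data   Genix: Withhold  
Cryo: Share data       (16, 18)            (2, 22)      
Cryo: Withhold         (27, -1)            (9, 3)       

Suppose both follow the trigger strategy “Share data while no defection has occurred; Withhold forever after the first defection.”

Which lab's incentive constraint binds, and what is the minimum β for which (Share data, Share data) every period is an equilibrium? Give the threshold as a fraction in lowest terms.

Cryo; β ≥ 11/18

Cryo: cooperation gives 16 each period; deviation gives 27 once then 9 forever.
  16/(1−β) ≥ 27 + 9β/(1−β) ⇒ β ≥ 11/18.
Genix: cooperation gives 18 each period; deviation gives 22 once then 3 forever.
  β ≥ 4/19.
Both must hold, so the binding constraint is Cryo's: β ≥ 11/18.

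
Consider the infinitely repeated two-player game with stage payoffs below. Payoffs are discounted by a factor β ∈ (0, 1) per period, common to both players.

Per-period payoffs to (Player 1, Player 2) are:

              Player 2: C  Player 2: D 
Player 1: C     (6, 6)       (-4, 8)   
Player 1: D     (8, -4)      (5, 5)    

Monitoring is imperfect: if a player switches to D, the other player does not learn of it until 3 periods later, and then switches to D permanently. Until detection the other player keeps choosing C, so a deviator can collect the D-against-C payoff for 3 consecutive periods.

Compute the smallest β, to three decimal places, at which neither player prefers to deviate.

0.874

Deviating for the 3 undetected periods gains 8−6 = 2 per period over cooperation, then loses 6−5 = 1 per period forever once punishment starts.
Gain: 2(1 + β + … + β^2); loss: 1·β^3/(1−β).
No profitable deviation ⇔ 2(1−β^3) ≤ 1·β^3, i.e. β^3 ≥ 2/(2+1) = 2/3.
Hence β ≥ (2/3)^(1/3) ≈ 0.874.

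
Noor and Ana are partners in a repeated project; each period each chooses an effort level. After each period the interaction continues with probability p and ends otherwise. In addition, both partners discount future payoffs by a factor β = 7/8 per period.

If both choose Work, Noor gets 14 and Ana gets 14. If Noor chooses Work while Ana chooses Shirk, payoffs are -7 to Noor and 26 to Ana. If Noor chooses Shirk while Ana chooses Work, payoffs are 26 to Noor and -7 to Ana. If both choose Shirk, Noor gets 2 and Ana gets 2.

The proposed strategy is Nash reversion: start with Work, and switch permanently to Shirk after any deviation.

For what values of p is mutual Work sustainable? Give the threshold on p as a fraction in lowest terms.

4/7

Expected continuation weight on next period's payoff is β·p = 7/8·p, which plays the role of the discount factor.
Cooperation requires 7/8·p ≥ (26−14)/(26−2) = 1/2, hence p ≥ 4/7.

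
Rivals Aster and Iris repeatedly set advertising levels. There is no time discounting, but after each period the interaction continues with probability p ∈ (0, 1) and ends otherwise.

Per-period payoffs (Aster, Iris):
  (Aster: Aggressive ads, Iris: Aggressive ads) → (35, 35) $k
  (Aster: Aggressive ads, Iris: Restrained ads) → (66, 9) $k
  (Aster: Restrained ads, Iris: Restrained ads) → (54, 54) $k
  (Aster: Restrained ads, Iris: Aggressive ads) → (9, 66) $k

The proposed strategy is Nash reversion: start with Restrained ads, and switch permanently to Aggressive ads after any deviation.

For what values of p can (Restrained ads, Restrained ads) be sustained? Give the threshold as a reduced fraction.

With no time discounting, the continuation probability p plays the role of the discount factor.
Grim-trigger IC: 54/(1−p) ≥ 66 + 35p/(1−p) ⇒ p ≥ (66−54)/(66−35) = 12/31.

12/31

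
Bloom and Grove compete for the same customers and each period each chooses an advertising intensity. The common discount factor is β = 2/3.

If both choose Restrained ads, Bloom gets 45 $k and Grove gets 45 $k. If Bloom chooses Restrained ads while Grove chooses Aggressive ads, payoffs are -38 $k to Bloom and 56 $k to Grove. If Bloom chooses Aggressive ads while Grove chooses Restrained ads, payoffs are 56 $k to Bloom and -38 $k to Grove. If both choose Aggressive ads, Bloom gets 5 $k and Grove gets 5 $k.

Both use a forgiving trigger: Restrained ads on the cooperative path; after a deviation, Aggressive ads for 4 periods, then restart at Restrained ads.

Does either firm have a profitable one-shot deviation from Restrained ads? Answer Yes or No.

No

Comparing payoff streams over the 5 periods until play realigns: cooperate → 45(1+β+…+β^4); deviate → 56 + 5(β+…+β^4).
Cooperation is sustained iff (45−5)(β+…+β^4) ≥ 56−45.
β+…+β^4 = 2/3·(1−(2/3)^4)/(1−2/3) = 1.6049, and (56−45)/(45−5) = 0.2750.
1.6049 ≥ 0.2750, so cooperation is sustainable.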